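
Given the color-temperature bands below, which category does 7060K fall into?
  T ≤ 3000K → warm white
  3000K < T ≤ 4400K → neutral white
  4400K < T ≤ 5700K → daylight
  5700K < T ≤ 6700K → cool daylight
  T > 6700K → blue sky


Temperature: 7060K
7060K > 6700K → blue sky
Classification: blue sky


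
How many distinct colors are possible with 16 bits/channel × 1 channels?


Total bits = 16 bits/channel × 1 channels = 16 bits
Distinct colors = 2^16
= 65,536 colors


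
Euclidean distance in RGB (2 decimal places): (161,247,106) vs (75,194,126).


d = √[(R₁-R₂)² + (G₁-G₂)² + (B₁-B₂)²]
d = √[(161-75)² + (247-194)² + (106-126)²]
d = √[7396 + 2809 + 400]
d = √10605
d ≈ 102.98


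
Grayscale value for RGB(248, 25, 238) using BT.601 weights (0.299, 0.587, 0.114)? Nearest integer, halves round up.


Gray = 0.299×R + 0.587×G + 0.114×B
Gray = 0.299×248 + 0.587×25 + 0.114×238
Gray = 74.152 + 14.675 + 27.132
Gray = 115.959 → round half up → 116
Gray = 116


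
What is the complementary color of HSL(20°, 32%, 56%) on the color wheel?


Complement = opposite side of color wheel = hue + 180°
H' = (20 + 180) mod 360 = 200°
S and L unchanged.
= HSL(200°, 32%, 56%)


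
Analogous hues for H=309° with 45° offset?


Base hue: 309°
Left analog: (309 - 45) mod 360 = 264°
Right analog: (309 + 45) mod 360 = 354°
Analogous hues = 264° and 354°


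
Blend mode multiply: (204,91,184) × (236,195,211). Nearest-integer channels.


Multiply: C = A×B/255, rounded to nearest integer
R: 204×236/255 = 48144/255 ≈ 188.800 → 189
G: 91×195/255 = 17745/255 ≈ 69.588 → 70
B: 184×211/255 = 38824/255 ≈ 152.251 → 152
= RGB(189, 70, 152)


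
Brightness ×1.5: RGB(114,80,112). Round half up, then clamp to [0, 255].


Multiply each channel by 1.5, round half up, clamp to [0, 255]
R: 114×1.5 = 171
G: 80×1.5 = 120
B: 112×1.5 = 168
= RGB(171, 120, 168)


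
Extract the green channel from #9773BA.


Color: #9773BA
R = 97 = 151
G = 73 = 115
B = BA = 186
Green = 115


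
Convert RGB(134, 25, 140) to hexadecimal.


R = 134 → 86 (hex)
G = 25 → 19 (hex)
B = 140 → 8C (hex)
Hex = #86198C


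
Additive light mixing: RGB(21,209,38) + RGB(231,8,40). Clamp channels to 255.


Additive: each channel = min(255, C₁+C₂)
R: 21+231 = 252 → 252
G: 209+8 = 217 → 217
B: 38+40 = 78 → 78
= RGB(252, 217, 78)


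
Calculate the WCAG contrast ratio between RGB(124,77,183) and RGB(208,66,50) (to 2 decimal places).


Linearize each sRGB channel c=v/255: c/12.92 if c ≤ 0.04045 else ((c+0.055)/1.055)^2.4
L = 0.2126×R_lin + 0.7152×G_lin + 0.0722×B_lin
Color 1 (124,77,183):
  R=124: 124/255≈0.4863 > 0.04045 → ((0.4863+0.055)/1.055)^2.4 ≈ 0.20156
  G=77: 77/255≈0.3020 > 0.04045 → ((0.3020+0.055)/1.055)^2.4 ≈ 0.07421
  B=183: 183/255≈0.7176 > 0.04045 → ((0.7176+0.055)/1.055)^2.4 ≈ 0.47353
  L1 = 0.2126×0.20156 + 0.7152×0.07421 + 0.0722×0.47353 ≈ 0.13012
Color 2 (208,66,50):
  R=208: 208/255≈0.8157 > 0.04045 → ((0.8157+0.055)/1.055)^2.4 ≈ 0.63076
  G=66: 66/255≈0.2588 > 0.04045 → ((0.2588+0.055)/1.055)^2.4 ≈ 0.05448
  B=50: 50/255≈0.1961 > 0.04045 → ((0.1961+0.055)/1.055)^2.4 ≈ 0.03190
  L2 = 0.2126×0.63076 + 0.7152×0.05448 + 0.0722×0.03190 ≈ 0.17537
Lighter = 0.17537, Darker = 0.13012
Ratio = (L_lighter + 0.05) / (L_darker + 0.05)
Ratio = (0.17537 + 0.05) / (0.13012 + 0.05) = 0.22537 / 0.18012 ≈ 1.2512
Ratio ≈ 1.25:1


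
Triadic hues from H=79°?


Triadic: equally spaced at 120° intervals
H1 = 79°
H2 = (79 + 120) mod 360 = 199°
H3 = (79 + 240) mod 360 = 319°
Triadic = 79°, 199°, 319°


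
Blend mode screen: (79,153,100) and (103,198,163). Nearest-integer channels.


Screen: C = 255 - (255-A)×(255-B)/255, rounded to nearest integer
R: 255 - (255-79)×(255-103)/255 = 255 - 26752/255 ≈ 255 - 104.910 = 150.090 → 150
G: 255 - (255-153)×(255-198)/255 = 255 - 5814/255 ≈ 255 - 22.800 = 232.200 → 232
B: 255 - (255-100)×(255-163)/255 = 255 - 14260/255 ≈ 255 - 55.922 = 199.078 → 199
= RGB(150, 232, 199)


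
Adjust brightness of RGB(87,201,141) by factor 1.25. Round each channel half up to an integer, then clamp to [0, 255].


Multiply each channel by 1.25, round half up, clamp to [0, 255]
R: 87×1.25 = 108.75 → round → 109
G: 201×1.25 = 251.25 → round → 251
B: 141×1.25 = 176.25 → round → 176
= RGB(109, 251, 176)


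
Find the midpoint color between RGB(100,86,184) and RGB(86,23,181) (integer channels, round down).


Midpoint: each channel = ⌊(C₁+C₂)/2⌋
R: ⌊(100+86)/2⌋ = 93
G: ⌊(86+23)/2⌋ = 54
B: ⌊(184+181)/2⌋ = 182
= RGB(93, 54, 182)


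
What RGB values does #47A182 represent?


47 → 71 (R)
A1 → 161 (G)
82 → 130 (B)
= RGB(71, 161, 130)


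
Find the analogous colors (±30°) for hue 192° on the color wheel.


Base hue: 192°
Left analog: (192 - 30) mod 360 = 162°
Right analog: (192 + 30) mod 360 = 222°
Analogous hues = 162° and 222°


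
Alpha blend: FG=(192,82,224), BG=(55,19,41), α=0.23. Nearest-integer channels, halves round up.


C = α×F + (1-α)×B, with 1-α = 0.77
R: 0.23×192 + 0.77×55 = 44.16 + 42.35 = 86.51 → 87
G: 0.23×82 + 0.77×19 = 18.86 + 14.63 = 33.49 → 33
B: 0.23×224 + 0.77×41 = 51.52 + 31.57 = 83.09 → 83
= RGB(87, 33, 83)


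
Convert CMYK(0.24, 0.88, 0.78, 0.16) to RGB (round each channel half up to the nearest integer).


R = 255 × (1-C) × (1-K) = 255 × 0.76 × 0.84 = 162.792 → 163
G = 255 × (1-M) × (1-K) = 255 × 0.12 × 0.84 = 25.704 → 26
B = 255 × (1-Y) × (1-K) = 255 × 0.22 × 0.84 = 47.124 → 47
= RGB(163, 26, 47)


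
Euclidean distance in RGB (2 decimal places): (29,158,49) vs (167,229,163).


d = √[(R₁-R₂)² + (G₁-G₂)² + (B₁-B₂)²]
d = √[(29-167)² + (158-229)² + (49-163)²]
d = √[19044 + 5041 + 12996]
d = √37081
d ≈ 192.56


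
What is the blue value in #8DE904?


Color: #8DE904
R = 8D = 141
G = E9 = 233
B = 04 = 4
Blue = 4


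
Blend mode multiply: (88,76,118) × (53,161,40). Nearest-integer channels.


Multiply: C = A×B/255, rounded to nearest integer
R: 88×53/255 = 4664/255 ≈ 18.290 → 18
G: 76×161/255 = 12236/255 ≈ 47.984 → 48
B: 118×40/255 = 4720/255 ≈ 18.510 → 19
= RGB(18, 48, 19)


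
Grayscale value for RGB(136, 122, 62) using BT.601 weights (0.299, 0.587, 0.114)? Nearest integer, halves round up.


Gray = 0.299×R + 0.587×G + 0.114×B
Gray = 0.299×136 + 0.587×122 + 0.114×62
Gray = 40.664 + 71.614 + 7.068
Gray = 119.346 → round half up → 119
Gray = 119


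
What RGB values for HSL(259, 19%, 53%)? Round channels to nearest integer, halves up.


H=259°, S=0.19, L=0.53
C = (1-|2L-1|)×S = (1-|0.06|)×0.19 = 0.1786
H' = H/60 = 259/60 ≈ 4.3167; X = C×(1-|H' mod 2 - 1|) ≈ 0.0566
m = L - C/2 = 0.53 - 0.0893 = 0.4407
Sector ⌊H'⌋ = 4 → (R',G',B') = (≈0.0566, 0.0, 0.1786)
RGB = ((R'+m)×255, (G'+m)×255, (B'+m)×255) = (126.80045, 112.3785, 157.9215)
Round half up → RGB(127, 112, 158)


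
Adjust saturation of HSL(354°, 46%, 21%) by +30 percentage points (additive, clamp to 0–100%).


Original S = 46%
Adjustment = +30 percentage points
New S = 46 + (30) = 76
Clamp to [0, 100] → 76
= HSL(354°, 76%, 21%)


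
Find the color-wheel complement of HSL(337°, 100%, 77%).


Complement = opposite side of color wheel = hue + 180°
H' = (337 + 180) mod 360 = 157°
S and L unchanged.
= HSL(157°, 100%, 77%)


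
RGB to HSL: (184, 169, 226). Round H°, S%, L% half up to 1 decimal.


Normalize: R'=184/255≈0.7216, G'=169/255≈0.6627, B'=226/255≈0.8863
Max=226/255, Min=169/255, Δ=Max-Min=57/255
L = (Max+Min)/2 = (226+169)/510 = 395/510 = 0.77450… → L = 77.5%
L > 0.5 → S = Δ/(2-Max-Min) = 57/(510-226-169) = 57/115 = 0.49565… → S = 49.6%
(the 1/255 factors cancel in S and H, so raw channel differences can be used)
Max is B' → H = 60 × ((R-G)/Δ + 4) = 60 × ((184-169)/57 + 4)
  15/57 + 4 = 0.2631… + 4 = 4.2631…
  H = 60 × 4.2631… = 255.789…° → H = 255.8°
= HSL(255.8°, 49.6%, 77.5%)


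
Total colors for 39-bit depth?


Colors = 2^bits = 2^39
= 549,755,813,888 colors


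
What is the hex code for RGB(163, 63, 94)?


R = 163 → A3 (hex)
G = 63 → 3F (hex)
B = 94 → 5E (hex)
Hex = #A33F5E


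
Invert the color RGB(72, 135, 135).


Invert: (255-R, 255-G, 255-B)
R: 255-72 = 183
G: 255-135 = 120
B: 255-135 = 120
= RGB(183, 120, 120)


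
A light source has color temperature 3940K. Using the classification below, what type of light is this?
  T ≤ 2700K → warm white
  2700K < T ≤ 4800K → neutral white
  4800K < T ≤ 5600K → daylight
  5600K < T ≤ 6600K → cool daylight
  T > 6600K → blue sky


Temperature: 3940K
2700K < 3940K ≤ 4800K → neutral white
Classification: neutral white


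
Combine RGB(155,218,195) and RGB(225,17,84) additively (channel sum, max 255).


Additive: each channel = min(255, C₁+C₂)
R: 155+225 = 380 → 255
G: 218+17 = 235 → 235
B: 195+84 = 279 → 255
= RGB(255, 235, 255)


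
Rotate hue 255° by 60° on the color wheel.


New hue = (H + rotation) mod 360
New hue = (255 + 60) mod 360
= 315 mod 360
= 315°


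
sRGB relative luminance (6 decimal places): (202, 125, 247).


Linearize each channel (sRGB transfer function): c = v/255; c_lin = c/12.92 if c ≤ 0.04045, else ((c+0.055)/1.055)^2.4
  R: 202/255 ≈ 0.792157 > 0.04045 → ((0.792157+0.055)/1.055)^2.4 ≈ 0.590619
  G: 125/255 ≈ 0.490196 > 0.04045 → ((0.490196+0.055)/1.055)^2.4 ≈ 0.205079
  B: 247/255 ≈ 0.968627 > 0.04045 → ((0.968627+0.055)/1.055)^2.4 ≈ 0.930111
R_lin = 0.590619, G_lin = 0.205079, B_lin = 0.930111
L = 0.2126×R + 0.7152×G + 0.0722×B
L = 0.2126×0.590619 + 0.7152×0.205079 + 0.0722×0.930111
L ≈ 0.339392


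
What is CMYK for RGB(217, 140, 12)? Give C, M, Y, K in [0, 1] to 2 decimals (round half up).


R'=217/255≈0.8510, G'=140/255≈0.5490, B'=12/255≈0.0471
K = 1 - max(R',G',B') = 1 - 217/255 = 38/255 = 0.14901… → 0.15
(1-R'-K)/(1-K) simplifies to (max-R)/max with max = 217:
C = (217-217)/217 = 0/217 = 0 → 0.00
M = (217-140)/217 = 77/217 = 0.35483… → 0.35
Y = (217-12)/217 = 205/217 = 0.94470… → 0.94
= CMYK(0.00, 0.35, 0.94, 0.15)


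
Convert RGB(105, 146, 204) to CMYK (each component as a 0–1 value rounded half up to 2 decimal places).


R'=105/255≈0.4118, G'=146/255≈0.5725, B'=204/255≈0.8000
K = 1 - max(R',G',B') = 1 - 204/255 = 51/255 = 0.2 → 0.20
(1-R'-K)/(1-K) simplifies to (max-R)/max with max = 204:
C = (204-105)/204 = 99/204 = 0.48529… → 0.49
M = (204-146)/204 = 58/204 = 0.28431… → 0.28
Y = (204-204)/204 = 0/204 = 0 → 0.00
= CMYK(0.49, 0.28, 0.00, 0.20)


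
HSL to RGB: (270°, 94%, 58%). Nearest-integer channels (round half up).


H=270°, S=0.94, L=0.58
C = (1-|2L-1|)×S = (1-|0.16|)×0.94 = 0.7896
H' = H/60 = 270/60 ≈ 4.5000; X = C×(1-|H' mod 2 - 1|) = 0.3948
m = L - C/2 = 0.58 - 0.3948 = 0.1852
Sector ⌊H'⌋ = 4 → (R',G',B') = (0.3948, 0.0, 0.7896)
RGB = ((R'+m)×255, (G'+m)×255, (B'+m)×255) = (147.9, 47.226, 248.574)
Round half up → RGB(148, 47, 249)


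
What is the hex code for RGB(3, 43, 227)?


R = 3 → 03 (hex)
G = 43 → 2B (hex)
B = 227 → E3 (hex)
Hex = #032BE3


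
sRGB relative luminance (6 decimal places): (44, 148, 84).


Linearize each channel (sRGB transfer function): c = v/255; c_lin = c/12.92 if c ≤ 0.04045, else ((c+0.055)/1.055)^2.4
  R: 44/255 ≈ 0.172549 > 0.04045 → ((0.172549+0.055)/1.055)^2.4 ≈ 0.025187
  G: 148/255 ≈ 0.580392 > 0.04045 → ((0.580392+0.055)/1.055)^2.4 ≈ 0.296138
  B: 84/255 ≈ 0.329412 > 0.04045 → ((0.329412+0.055)/1.055)^2.4 ≈ 0.088656
R_lin = 0.025187, G_lin = 0.296138, B_lin = 0.088656
L = 0.2126×R + 0.7152×G + 0.0722×B
L = 0.2126×0.025187 + 0.7152×0.296138 + 0.0722×0.088656
L ≈ 0.223554


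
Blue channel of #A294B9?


Color: #A294B9
R = A2 = 162
G = 94 = 148
B = B9 = 185
Blue = 185


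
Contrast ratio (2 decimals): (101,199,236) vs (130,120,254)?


Linearize each sRGB channel c=v/255: c/12.92 if c ≤ 0.04045 else ((c+0.055)/1.055)^2.4
L = 0.2126×R_lin + 0.7152×G_lin + 0.0722×B_lin
Color 1 (101,199,236):
  R=101: 101/255≈0.3961 > 0.04045 → ((0.3961+0.055)/1.055)^2.4 ≈ 0.13014
  G=199: 199/255≈0.7804 > 0.04045 → ((0.7804+0.055)/1.055)^2.4 ≈ 0.57112
  B=236: 236/255≈0.9255 > 0.04045 → ((0.9255+0.055)/1.055)^2.4 ≈ 0.83880
  L1 = 0.2126×0.13014 + 0.7152×0.57112 + 0.0722×0.83880 ≈ 0.49670
Color 2 (130,120,254):
  R=130: 130/255≈0.5098 > 0.04045 → ((0.5098+0.055)/1.055)^2.4 ≈ 0.22323
  G=120: 120/255≈0.4706 > 0.04045 → ((0.4706+0.055)/1.055)^2.4 ≈ 0.18782
  B=254: 254/255≈0.9961 > 0.04045 → ((0.9961+0.055)/1.055)^2.4 ≈ 0.99110
  L2 = 0.2126×0.22323 + 0.7152×0.18782 + 0.0722×0.99110 ≈ 0.25335
Lighter = 0.49670, Darker = 0.25335
Ratio = (L_lighter + 0.05) / (L_darker + 0.05)
Ratio = (0.49670 + 0.05) / (0.25335 + 0.05) = 0.54670 / 0.30335 ≈ 1.8022
Ratio ≈ 1.80:1


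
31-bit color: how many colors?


Colors = 2^bits = 2^31
= 2,147,483,648 colors


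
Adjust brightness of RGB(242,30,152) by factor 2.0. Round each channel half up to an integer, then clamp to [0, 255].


Multiply each channel by 2.0, round half up, clamp to [0, 255]
R: 242×2.0 = 484 → clamp → 255
G: 30×2.0 = 60
B: 152×2.0 = 304 → clamp → 255
= RGB(255, 60, 255)


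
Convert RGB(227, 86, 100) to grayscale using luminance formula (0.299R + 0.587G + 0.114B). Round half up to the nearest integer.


Gray = 0.299×R + 0.587×G + 0.114×B
Gray = 0.299×227 + 0.587×86 + 0.114×100
Gray = 67.873 + 50.482 + 11.400
Gray = 129.755 → round half up → 130
Gray = 130


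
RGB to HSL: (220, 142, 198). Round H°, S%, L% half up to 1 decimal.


Normalize: R'=220/255≈0.8627, G'=142/255≈0.5569, B'=198/255≈0.7765
Max=220/255, Min=142/255, Δ=Max-Min=78/255
L = (Max+Min)/2 = (220+142)/510 = 362/510 = 0.70980… → L = 71.0%
L > 0.5 → S = Δ/(2-Max-Min) = 78/(510-220-142) = 78/148 = 0.52702… → S = 52.7%
(the 1/255 factors cancel in S and H, so raw channel differences can be used)
Max is R' → H = 60 × (((G-B)/Δ) mod 6) = 60 × (((142-198)/78) mod 6)
  (-56)/78 = -0.7179…; negative, so add 6 → 5.2820…
  H = 60 × 5.2820… = 316.923…° → H = 316.9°
= HSL(316.9°, 52.7%, 71.0%)


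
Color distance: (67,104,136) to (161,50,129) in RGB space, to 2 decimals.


d = √[(R₁-R₂)² + (G₁-G₂)² + (B₁-B₂)²]
d = √[(67-161)² + (104-50)² + (136-129)²]
d = √[8836 + 2916 + 49]
d = √11801
d ≈ 108.63


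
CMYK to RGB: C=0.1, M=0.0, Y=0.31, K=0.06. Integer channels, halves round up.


R = 255 × (1-C) × (1-K) = 255 × 0.90 × 0.94 = 215.73 → 216
G = 255 × (1-M) × (1-K) = 255 × 1.00 × 0.94 = 239.7 → 240
B = 255 × (1-Y) × (1-K) = 255 × 0.69 × 0.94 = 165.393 → 165
= RGB(216, 240, 165)


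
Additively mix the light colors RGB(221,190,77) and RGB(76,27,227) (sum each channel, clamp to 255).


Additive: each channel = min(255, C₁+C₂)
R: 221+76 = 297 → 255
G: 190+27 = 217 → 217
B: 77+227 = 304 → 255
= RGB(255, 217, 255)


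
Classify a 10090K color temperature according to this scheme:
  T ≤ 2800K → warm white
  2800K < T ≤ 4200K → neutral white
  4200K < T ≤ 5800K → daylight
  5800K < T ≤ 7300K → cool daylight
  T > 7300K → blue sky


Temperature: 10090K
10090K > 7300K → blue sky
Classification: blue sky


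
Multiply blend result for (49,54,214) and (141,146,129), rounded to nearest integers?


Multiply: C = A×B/255, rounded to nearest integer
R: 49×141/255 = 6909/255 ≈ 27.094 → 27
G: 54×146/255 = 7884/255 ≈ 30.918 → 31
B: 214×129/255 = 27606/255 ≈ 108.259 → 108
= RGB(27, 31, 108)


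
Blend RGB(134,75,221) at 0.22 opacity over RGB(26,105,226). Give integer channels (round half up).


C = α×F + (1-α)×B, with 1-α = 0.78
R: 0.22×134 + 0.78×26 = 29.48 + 20.28 = 49.76 → 50
G: 0.22×75 + 0.78×105 = 16.50 + 81.90 = 98.40 → 98
B: 0.22×221 + 0.78×226 = 48.62 + 176.28 = 224.90 → 225
= RGB(50, 98, 225)


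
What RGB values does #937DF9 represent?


93 → 147 (R)
7D → 125 (G)
F9 → 249 (B)
= RGB(147, 125, 249)


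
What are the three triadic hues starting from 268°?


Triadic: equally spaced at 120° intervals
H1 = 268°
H2 = (268 + 120) mod 360 = 28°
H3 = (268 + 240) mod 360 = 148°
Triadic = 268°, 28°, 148°


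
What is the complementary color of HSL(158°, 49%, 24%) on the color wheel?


Complement = opposite side of color wheel = hue + 180°
H' = (158 + 180) mod 360 = 338°
S and L unchanged.
= HSL(338°, 49%, 24%)


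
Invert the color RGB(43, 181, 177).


Invert: (255-R, 255-G, 255-B)
R: 255-43 = 212
G: 255-181 = 74
B: 255-177 = 78
= RGB(212, 74, 78)


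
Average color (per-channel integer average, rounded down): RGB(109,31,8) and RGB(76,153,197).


Midpoint: each channel = ⌊(C₁+C₂)/2⌋
R: ⌊(109+76)/2⌋ = 92
G: ⌊(31+153)/2⌋ = 92
B: ⌊(8+197)/2⌋ = 102
= RGB(92, 92, 102)


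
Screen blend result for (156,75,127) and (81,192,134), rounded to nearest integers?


Screen: C = 255 - (255-A)×(255-B)/255, rounded to nearest integer
R: 255 - (255-156)×(255-81)/255 = 255 - 17226/255 ≈ 255 - 67.553 = 187.447 → 187
G: 255 - (255-75)×(255-192)/255 = 255 - 11340/255 ≈ 255 - 44.471 = 210.529 → 211
B: 255 - (255-127)×(255-134)/255 = 255 - 15488/255 ≈ 255 - 60.737 = 194.263 → 194
= RGB(187, 211, 194)


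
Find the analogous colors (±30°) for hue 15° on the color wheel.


Base hue: 15°
Left analog: (15 - 30) mod 360 = 345°
Right analog: (15 + 30) mod 360 = 45°
Analogous hues = 345° and 45°


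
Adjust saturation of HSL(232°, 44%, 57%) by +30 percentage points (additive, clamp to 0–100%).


Original S = 44%
Adjustment = +30 percentage points
New S = 44 + (30) = 74
Clamp to [0, 100] → 74
= HSL(232°, 74%, 57%)


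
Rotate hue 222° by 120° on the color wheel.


New hue = (H + rotation) mod 360
New hue = (222 + 120) mod 360
= 342 mod 360
= 342°


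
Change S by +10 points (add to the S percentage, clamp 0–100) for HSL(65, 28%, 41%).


Original S = 28%
Adjustment = +10 percentage points
New S = 28 + (10) = 38
Clamp to [0, 100] → 38
= HSL(65°, 38%, 41%)


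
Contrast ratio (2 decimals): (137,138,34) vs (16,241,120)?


Linearize each sRGB channel c=v/255: c/12.92 if c ≤ 0.04045 else ((c+0.055)/1.055)^2.4
L = 0.2126×R_lin + 0.7152×G_lin + 0.0722×B_lin
Color 1 (137,138,34):
  R=137: 137/255≈0.5373 > 0.04045 → ((0.5373+0.055)/1.055)^2.4 ≈ 0.25016
  G=138: 138/255≈0.5412 > 0.04045 → ((0.5412+0.055)/1.055)^2.4 ≈ 0.25415
  B=34: 34/255≈0.1333 > 0.04045 → ((0.1333+0.055)/1.055)^2.4 ≈ 0.01600
  L1 = 0.2126×0.25016 + 0.7152×0.25415 + 0.0722×0.01600 ≈ 0.23611
Color 2 (16,241,120):
  R=16: 16/255≈0.0627 > 0.04045 → ((0.0627+0.055)/1.055)^2.4 ≈ 0.00518
  G=241: 241/255≈0.9451 > 0.04045 → ((0.9451+0.055)/1.055)^2.4 ≈ 0.87962
  B=120: 120/255≈0.4706 > 0.04045 → ((0.4706+0.055)/1.055)^2.4 ≈ 0.18782
  L2 = 0.2126×0.00518 + 0.7152×0.87962 + 0.0722×0.18782 ≈ 0.64377
Lighter = 0.64377, Darker = 0.23611
Ratio = (L_lighter + 0.05) / (L_darker + 0.05)
Ratio = (0.64377 + 0.05) / (0.23611 + 0.05) = 0.69377 / 0.28611 ≈ 2.4248
Ratio ≈ 2.42:1


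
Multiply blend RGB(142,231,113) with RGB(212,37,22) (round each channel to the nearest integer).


Multiply: C = A×B/255, rounded to nearest integer
R: 142×212/255 = 30104/255 ≈ 118.055 → 118
G: 231×37/255 = 8547/255 ≈ 33.518 → 34
B: 113×22/255 = 2486/255 ≈ 9.749 → 10
= RGB(118, 34, 10)


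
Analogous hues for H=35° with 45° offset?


Base hue: 35°
Left analog: (35 - 45) mod 360 = 350°
Right analog: (35 + 45) mod 360 = 80°
Analogous hues = 350° and 80°


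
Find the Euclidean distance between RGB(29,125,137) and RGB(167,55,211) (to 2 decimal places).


d = √[(R₁-R₂)² + (G₁-G₂)² + (B₁-B₂)²]
d = √[(29-167)² + (125-55)² + (137-211)²]
d = √[19044 + 4900 + 5476]
d = √29420
d ≈ 171.52


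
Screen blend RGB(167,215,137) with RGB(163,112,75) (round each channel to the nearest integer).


Screen: C = 255 - (255-A)×(255-B)/255, rounded to nearest integer
R: 255 - (255-167)×(255-163)/255 = 255 - 8096/255 ≈ 255 - 31.749 = 223.251 → 223
G: 255 - (255-215)×(255-112)/255 = 255 - 5720/255 ≈ 255 - 22.431 = 232.569 → 233
B: 255 - (255-137)×(255-75)/255 = 255 - 21240/255 ≈ 255 - 83.294 = 171.706 → 172
= RGB(223, 233, 172)


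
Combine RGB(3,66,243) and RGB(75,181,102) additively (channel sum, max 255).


Additive: each channel = min(255, C₁+C₂)
R: 3+75 = 78 → 78
G: 66+181 = 247 → 247
B: 243+102 = 345 → 255
= RGB(78, 247, 255)


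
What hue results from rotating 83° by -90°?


New hue = (H + rotation) mod 360
New hue = (83 -90) mod 360
= -7 mod 360
= 353°


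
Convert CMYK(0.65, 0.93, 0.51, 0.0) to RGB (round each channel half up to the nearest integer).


R = 255 × (1-C) × (1-K) = 255 × 0.35 × 1.00 = 89.25 → 89
G = 255 × (1-M) × (1-K) = 255 × 0.07 × 1.00 = 17.85 → 18
B = 255 × (1-Y) × (1-K) = 255 × 0.49 × 1.00 = 124.95 → 125
= RGB(89, 18, 125)


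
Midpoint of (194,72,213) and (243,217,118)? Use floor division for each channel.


Midpoint: each channel = ⌊(C₁+C₂)/2⌋
R: ⌊(194+243)/2⌋ = 218
G: ⌊(72+217)/2⌋ = 144
B: ⌊(213+118)/2⌋ = 165
= RGB(218, 144, 165)


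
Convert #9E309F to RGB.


9E → 158 (R)
30 → 48 (G)
9F → 159 (B)
= RGB(158, 48, 159)


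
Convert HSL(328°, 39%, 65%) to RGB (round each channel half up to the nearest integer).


H=328°, S=0.39, L=0.65
C = (1-|2L-1|)×S = (1-|0.30|)×0.39 = 0.273
H' = H/60 = 328/60 ≈ 5.4667; X = C×(1-|H' mod 2 - 1|) = 0.1456
m = L - C/2 = 0.65 - 0.1365 = 0.5135
Sector ⌊H'⌋ = 5 → (R',G',B') = (0.273, 0.0, 0.1456)
RGB = ((R'+m)×255, (G'+m)×255, (B'+m)×255) = (200.5575, 130.9425, 168.0705)
Round half up → RGB(201, 131, 168)


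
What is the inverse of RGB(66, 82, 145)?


Invert: (255-R, 255-G, 255-B)
R: 255-66 = 189
G: 255-82 = 173
B: 255-145 = 110
= RGB(189, 173, 110)


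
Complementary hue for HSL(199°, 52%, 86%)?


Complement = opposite side of color wheel = hue + 180°
H' = (199 + 180) mod 360 = 19°
S and L unchanged.
= HSL(19°, 52%, 86%)


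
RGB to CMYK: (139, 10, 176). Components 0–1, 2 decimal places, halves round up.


R'=139/255≈0.5451, G'=10/255≈0.0392, B'=176/255≈0.6902
K = 1 - max(R',G',B') = 1 - 176/255 = 79/255 = 0.30980… → 0.31
(1-R'-K)/(1-K) simplifies to (max-R)/max with max = 176:
C = (176-139)/176 = 37/176 = 0.21022… → 0.21
M = (176-10)/176 = 166/176 = 0.94318… → 0.94
Y = (176-176)/176 = 0/176 = 0 → 0.00
= CMYK(0.21, 0.94, 0.00, 0.31)


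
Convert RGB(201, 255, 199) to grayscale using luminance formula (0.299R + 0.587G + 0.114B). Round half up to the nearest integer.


Gray = 0.299×R + 0.587×G + 0.114×B
Gray = 0.299×201 + 0.587×255 + 0.114×199
Gray = 60.099 + 149.685 + 22.686
Gray = 232.470 → round half up → 232
Gray = 232


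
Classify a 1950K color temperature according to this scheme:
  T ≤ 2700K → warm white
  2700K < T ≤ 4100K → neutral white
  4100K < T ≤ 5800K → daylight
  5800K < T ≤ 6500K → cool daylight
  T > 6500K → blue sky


Temperature: 1950K
1950K ≤ 2700K → warm white
Classification: warm white


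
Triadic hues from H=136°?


Triadic: equally spaced at 120° intervals
H1 = 136°
H2 = (136 + 120) mod 360 = 256°
H3 = (136 + 240) mod 360 = 16°
Triadic = 136°, 256°, 16°


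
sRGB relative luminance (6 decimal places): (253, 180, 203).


Linearize each channel (sRGB transfer function): c = v/255; c_lin = c/12.92 if c ≤ 0.04045, else ((c+0.055)/1.055)^2.4
  R: 253/255 ≈ 0.992157 > 0.04045 → ((0.992157+0.055)/1.055)^2.4 ≈ 0.982251
  G: 180/255 ≈ 0.705882 > 0.04045 → ((0.705882+0.055)/1.055)^2.4 ≈ 0.456411
  B: 203/255 ≈ 0.796078 > 0.04045 → ((0.796078+0.055)/1.055)^2.4 ≈ 0.597202
R_lin = 0.982251, G_lin = 0.456411, B_lin = 0.597202
L = 0.2126×R + 0.7152×G + 0.0722×B
L = 0.2126×0.982251 + 0.7152×0.456411 + 0.0722×0.597202
L ≈ 0.578370


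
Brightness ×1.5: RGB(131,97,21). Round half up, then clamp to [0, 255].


Multiply each channel by 1.5, round half up, clamp to [0, 255]
R: 131×1.5 = 196.5 → round → 197
G: 97×1.5 = 145.5 → round → 146
B: 21×1.5 = 31.5 → round → 32
= RGB(197, 146, 32)


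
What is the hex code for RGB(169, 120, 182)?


R = 169 → A9 (hex)
G = 120 → 78 (hex)
B = 182 → B6 (hex)
Hex = #A978B6


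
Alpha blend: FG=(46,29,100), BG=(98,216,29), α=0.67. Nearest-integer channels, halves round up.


C = α×F + (1-α)×B, with 1-α = 0.33
R: 0.67×46 + 0.33×98 = 30.82 + 32.34 = 63.16 → 63
G: 0.67×29 + 0.33×216 = 19.43 + 71.28 = 90.71 → 91
B: 0.67×100 + 0.33×29 = 67.00 + 9.57 = 76.57 → 77
= RGB(63, 91, 77)


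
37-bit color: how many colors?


Colors = 2^bits = 2^37
= 137,438,953,472 colors


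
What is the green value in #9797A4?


Color: #9797A4
R = 97 = 151
G = 97 = 151
B = A4 = 164
Green = 151


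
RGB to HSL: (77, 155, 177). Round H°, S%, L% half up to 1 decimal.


Normalize: R'=77/255≈0.3020, G'=155/255≈0.6078, B'=177/255≈0.6941
Max=177/255, Min=77/255, Δ=Max-Min=100/255
L = (Max+Min)/2 = (177+77)/510 = 254/510 = 0.49803… → L = 49.8%
L ≤ 0.5 → S = Δ/(Max+Min) = 100/(177+77) = 100/254 = 0.39370… → S = 39.4%
(the 1/255 factors cancel in S and H, so raw channel differences can be used)
Max is B' → H = 60 × ((R-G)/Δ + 4) = 60 × ((77-155)/100 + 4)
  -78/100 + 4 = -0.78 + 4 = 3.22
  H = 60 × 3.22 = 193.2° → H = 193.2°
= HSL(193.2°, 39.4%, 49.8%)


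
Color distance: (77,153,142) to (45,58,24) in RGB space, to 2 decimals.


d = √[(R₁-R₂)² + (G₁-G₂)² + (B₁-B₂)²]
d = √[(77-45)² + (153-58)² + (142-24)²]
d = √[1024 + 9025 + 13924]
d = √23973
d ≈ 154.83


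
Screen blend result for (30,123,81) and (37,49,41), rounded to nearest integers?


Screen: C = 255 - (255-A)×(255-B)/255, rounded to nearest integer
R: 255 - (255-30)×(255-37)/255 = 255 - 49050/255 ≈ 255 - 192.353 = 62.647 → 63
G: 255 - (255-123)×(255-49)/255 = 255 - 27192/255 ≈ 255 - 106.635 = 148.365 → 148
B: 255 - (255-81)×(255-41)/255 = 255 - 37236/255 ≈ 255 - 146.024 = 108.976 → 109
= RGB(63, 148, 109)


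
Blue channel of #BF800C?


Color: #BF800C
R = BF = 191
G = 80 = 128
B = 0C = 12
Blue = 12


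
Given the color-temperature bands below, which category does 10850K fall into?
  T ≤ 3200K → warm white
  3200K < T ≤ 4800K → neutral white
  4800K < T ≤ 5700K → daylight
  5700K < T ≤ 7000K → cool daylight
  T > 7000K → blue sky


Temperature: 10850K
10850K > 7000K → blue sky
Classification: blue sky


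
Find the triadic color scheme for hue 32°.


Triadic: equally spaced at 120° intervals
H1 = 32°
H2 = (32 + 120) mod 360 = 152°
H3 = (32 + 240) mod 360 = 272°
Triadic = 32°, 152°, 272°


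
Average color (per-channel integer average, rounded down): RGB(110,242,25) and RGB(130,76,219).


Midpoint: each channel = ⌊(C₁+C₂)/2⌋
R: ⌊(110+130)/2⌋ = 120
G: ⌊(242+76)/2⌋ = 159
B: ⌊(25+219)/2⌋ = 122
= RGB(120, 159, 122)


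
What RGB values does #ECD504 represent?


EC → 236 (R)
D5 → 213 (G)
04 → 4 (B)
= RGB(236, 213, 4)


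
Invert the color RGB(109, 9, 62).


Invert: (255-R, 255-G, 255-B)
R: 255-109 = 146
G: 255-9 = 246
B: 255-62 = 193
= RGB(146, 246, 193)


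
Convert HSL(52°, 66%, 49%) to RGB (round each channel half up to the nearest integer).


H=52°, S=0.66, L=0.49
C = (1-|2L-1|)×S = (1-|-0.02|)×0.66 = 0.6468
H' = H/60 = 52/60 ≈ 0.8667; X = C×(1-|H' mod 2 - 1|) = 0.56056
m = L - C/2 = 0.49 - 0.3234 = 0.1666
Sector ⌊H'⌋ = 0 → (R',G',B') = (0.6468, 0.56056, 0.0)
RGB = ((R'+m)×255, (G'+m)×255, (B'+m)×255) = (207.417, 185.4258, 42.483)
Round half up → RGB(207, 185, 42)


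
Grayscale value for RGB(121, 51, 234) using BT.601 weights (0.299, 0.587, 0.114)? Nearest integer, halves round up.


Gray = 0.299×R + 0.587×G + 0.114×B
Gray = 0.299×121 + 0.587×51 + 0.114×234
Gray = 36.179 + 29.937 + 26.676
Gray = 92.792 → round half up → 93
Gray = 93


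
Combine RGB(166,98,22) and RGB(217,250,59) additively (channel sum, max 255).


Additive: each channel = min(255, C₁+C₂)
R: 166+217 = 383 → 255
G: 98+250 = 348 → 255
B: 22+59 = 81 → 81
= RGB(255, 255, 81)


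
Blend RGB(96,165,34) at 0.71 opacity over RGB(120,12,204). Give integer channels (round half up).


C = α×F + (1-α)×B, with 1-α = 0.29
R: 0.71×96 + 0.29×120 = 68.16 + 34.80 = 102.96 → 103
G: 0.71×165 + 0.29×12 = 117.15 + 3.48 = 120.63 → 121
B: 0.71×34 + 0.29×204 = 24.14 + 59.16 = 83.30 → 83
= RGB(103, 121, 83)


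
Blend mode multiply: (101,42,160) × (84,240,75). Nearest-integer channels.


Multiply: C = A×B/255, rounded to nearest integer
R: 101×84/255 = 8484/255 ≈ 33.271 → 33
G: 42×240/255 = 10080/255 ≈ 39.529 → 40
B: 160×75/255 = 12000/255 ≈ 47.059 → 47
= RGB(33, 40, 47)


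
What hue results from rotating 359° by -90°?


New hue = (H + rotation) mod 360
New hue = (359 -90) mod 360
= 269 mod 360
= 269°


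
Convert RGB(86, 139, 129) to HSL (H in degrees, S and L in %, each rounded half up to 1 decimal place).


Normalize: R'=86/255≈0.3373, G'=139/255≈0.5451, B'=129/255≈0.5059
Max=139/255, Min=86/255, Δ=Max-Min=53/255
L = (Max+Min)/2 = (139+86)/510 = 225/510 = 0.44117… → L = 44.1%
L ≤ 0.5 → S = Δ/(Max+Min) = 53/(139+86) = 53/225 = 0.23555… → S = 23.6%
(the 1/255 factors cancel in S and H, so raw channel differences can be used)
Max is G' → H = 60 × ((B-R)/Δ + 2) = 60 × ((129-86)/53 + 2)
  43/53 + 2 = 0.8113… + 2 = 2.8113…
  H = 60 × 2.8113… = 168.679…° → H = 168.7°
= HSL(168.7°, 23.6%, 44.1%)


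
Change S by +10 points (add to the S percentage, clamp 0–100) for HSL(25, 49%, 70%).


Original S = 49%
Adjustment = +10 percentage points
New S = 49 + (10) = 59
Clamp to [0, 100] → 59
= HSL(25°, 59%, 70%)


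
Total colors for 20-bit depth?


Colors = 2^bits = 2^20
= 1,048,576 colors


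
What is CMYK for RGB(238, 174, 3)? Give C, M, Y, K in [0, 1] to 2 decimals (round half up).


R'=238/255≈0.9333, G'=174/255≈0.6824, B'=3/255≈0.0118
K = 1 - max(R',G',B') = 1 - 238/255 = 17/255 = 0.06666… → 0.07
(1-R'-K)/(1-K) simplifies to (max-R)/max with max = 238:
C = (238-238)/238 = 0/238 = 0 → 0.00
M = (238-174)/238 = 64/238 = 0.26890… → 0.27
Y = (238-3)/238 = 235/238 = 0.98739… → 0.99
= CMYK(0.00, 0.27, 0.99, 0.07)


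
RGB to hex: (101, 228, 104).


R = 101 → 65 (hex)
G = 228 → E4 (hex)
B = 104 → 68 (hex)
Hex = #65E468


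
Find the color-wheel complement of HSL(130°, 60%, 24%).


Complement = opposite side of color wheel = hue + 180°
H' = (130 + 180) mod 360 = 310°
S and L unchanged.
= HSL(310°, 60%, 24%)


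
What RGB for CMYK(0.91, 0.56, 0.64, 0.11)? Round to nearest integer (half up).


R = 255 × (1-C) × (1-K) = 255 × 0.09 × 0.89 = 20.4255 → 20
G = 255 × (1-M) × (1-K) = 255 × 0.44 × 0.89 = 99.858 → 100
B = 255 × (1-Y) × (1-K) = 255 × 0.36 × 0.89 = 81.702 → 82
= RGB(20, 100, 82)


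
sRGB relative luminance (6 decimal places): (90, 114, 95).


Linearize each channel (sRGB transfer function): c = v/255; c_lin = c/12.92 if c ≤ 0.04045, else ((c+0.055)/1.055)^2.4
  R: 90/255 ≈ 0.352941 > 0.04045 → ((0.352941+0.055)/1.055)^2.4 ≈ 0.102242
  G: 114/255 ≈ 0.447059 > 0.04045 → ((0.447059+0.055)/1.055)^2.4 ≈ 0.168269
  B: 95/255 ≈ 0.372549 > 0.04045 → ((0.372549+0.055)/1.055)^2.4 ≈ 0.114435
R_lin = 0.102242, G_lin = 0.168269, B_lin = 0.114435
L = 0.2126×R + 0.7152×G + 0.0722×B
L = 0.2126×0.102242 + 0.7152×0.168269 + 0.0722×0.114435
L ≈ 0.150345


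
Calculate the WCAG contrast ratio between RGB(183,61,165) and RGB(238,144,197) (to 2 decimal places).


Linearize each sRGB channel c=v/255: c/12.92 if c ≤ 0.04045 else ((c+0.055)/1.055)^2.4
L = 0.2126×R_lin + 0.7152×G_lin + 0.0722×B_lin
Color 1 (183,61,165):
  R=183: 183/255≈0.7176 > 0.04045 → ((0.7176+0.055)/1.055)^2.4 ≈ 0.47353
  G=61: 61/255≈0.2392 > 0.04045 → ((0.2392+0.055)/1.055)^2.4 ≈ 0.04667
  B=165: 165/255≈0.6471 > 0.04045 → ((0.6471+0.055)/1.055)^2.4 ≈ 0.37626
  L1 = 0.2126×0.47353 + 0.7152×0.04667 + 0.0722×0.37626 ≈ 0.16121
Color 2 (238,144,197):
  R=238: 238/255≈0.9333 > 0.04045 → ((0.9333+0.055)/1.055)^2.4 ≈ 0.85499
  G=144: 144/255≈0.5647 > 0.04045 → ((0.5647+0.055)/1.055)^2.4 ≈ 0.27889
  B=197: 197/255≈0.7725 > 0.04045 → ((0.7725+0.055)/1.055)^2.4 ≈ 0.55834
  L2 = 0.2126×0.85499 + 0.7152×0.27889 + 0.0722×0.55834 ≈ 0.42155
Lighter = 0.42155, Darker = 0.16121
Ratio = (L_lighter + 0.05) / (L_darker + 0.05)
Ratio = (0.42155 + 0.05) / (0.16121 + 0.05) = 0.47155 / 0.21121 ≈ 2.2326
Ratio ≈ 2.23:1


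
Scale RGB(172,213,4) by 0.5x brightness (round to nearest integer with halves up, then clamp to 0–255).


Multiply each channel by 0.5, round half up, clamp to [0, 255]
R: 172×0.5 = 86
G: 213×0.5 = 106.5 → round → 107
B: 4×0.5 = 2
= RGB(86, 107, 2)


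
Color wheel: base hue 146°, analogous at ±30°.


Base hue: 146°
Left analog: (146 - 30) mod 360 = 116°
Right analog: (146 + 30) mod 360 = 176°
Analogous hues = 116° and 176°


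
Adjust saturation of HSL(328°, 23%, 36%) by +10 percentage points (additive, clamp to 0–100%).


Original S = 23%
Adjustment = +10 percentage points
New S = 23 + (10) = 33
Clamp to [0, 100] → 33
= HSL(328°, 33%, 36%)


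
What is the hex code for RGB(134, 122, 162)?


R = 134 → 86 (hex)
G = 122 → 7A (hex)
B = 162 → A2 (hex)
Hex = #867AA2


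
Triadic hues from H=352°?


Triadic: equally spaced at 120° intervals
H1 = 352°
H2 = (352 + 120) mod 360 = 112°
H3 = (352 + 240) mod 360 = 232°
Triadic = 352°, 112°, 232°


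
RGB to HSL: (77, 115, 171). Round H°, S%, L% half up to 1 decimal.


Normalize: R'=77/255≈0.3020, G'=115/255≈0.4510, B'=171/255≈0.6706
Max=171/255, Min=77/255, Δ=Max-Min=94/255
L = (Max+Min)/2 = (171+77)/510 = 248/510 = 0.48627… → L = 48.6%
L ≤ 0.5 → S = Δ/(Max+Min) = 94/(171+77) = 94/248 = 0.37903… → S = 37.9%
(the 1/255 factors cancel in S and H, so raw channel differences can be used)
Max is B' → H = 60 × ((R-G)/Δ + 4) = 60 × ((77-115)/94 + 4)
  -38/94 + 4 = -0.4042… + 4 = 3.5957…
  H = 60 × 3.5957… = 215.744…° → H = 215.7°
= HSL(215.7°, 37.9%, 48.6%)


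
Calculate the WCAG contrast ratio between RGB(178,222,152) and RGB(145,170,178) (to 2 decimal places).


Linearize each sRGB channel c=v/255: c/12.92 if c ≤ 0.04045 else ((c+0.055)/1.055)^2.4
L = 0.2126×R_lin + 0.7152×G_lin + 0.0722×B_lin
Color 1 (178,222,152):
  R=178: 178/255≈0.6980 > 0.04045 → ((0.6980+0.055)/1.055)^2.4 ≈ 0.44520
  G=222: 222/255≈0.8706 > 0.04045 → ((0.8706+0.055)/1.055)^2.4 ≈ 0.73046
  B=152: 152/255≈0.5961 > 0.04045 → ((0.5961+0.055)/1.055)^2.4 ≈ 0.31399
  L1 = 0.2126×0.44520 + 0.7152×0.73046 + 0.0722×0.31399 ≈ 0.63975
Color 2 (145,170,178):
  R=145: 145/255≈0.5686 > 0.04045 → ((0.5686+0.055)/1.055)^2.4 ≈ 0.28315
  G=170: 170/255≈0.6667 > 0.04045 → ((0.6667+0.055)/1.055)^2.4 ≈ 0.40198
  B=178: 178/255≈0.6980 > 0.04045 → ((0.6980+0.055)/1.055)^2.4 ≈ 0.44520
  L2 = 0.2126×0.28315 + 0.7152×0.40198 + 0.0722×0.44520 ≈ 0.37984
Lighter = 0.63975, Darker = 0.37984
Ratio = (L_lighter + 0.05) / (L_darker + 0.05)
Ratio = (0.63975 + 0.05) / (0.37984 + 0.05) = 0.68975 / 0.42984 ≈ 1.6047
Ratio ≈ 1.60:1


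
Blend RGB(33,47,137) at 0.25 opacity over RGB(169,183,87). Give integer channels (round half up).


C = α×F + (1-α)×B, with 1-α = 0.75
R: 0.25×33 + 0.75×169 = 8.25 + 126.75 = 135.00 → 135
G: 0.25×47 + 0.75×183 = 11.75 + 137.25 = 149.00 → 149
B: 0.25×137 + 0.75×87 = 34.25 + 65.25 = 99.50 → 100
= RGB(135, 149, 100)


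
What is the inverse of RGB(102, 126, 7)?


Invert: (255-R, 255-G, 255-B)
R: 255-102 = 153
G: 255-126 = 129
B: 255-7 = 248
= RGB(153, 129, 248)


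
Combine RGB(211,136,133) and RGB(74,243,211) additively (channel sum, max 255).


Additive: each channel = min(255, C₁+C₂)
R: 211+74 = 285 → 255
G: 136+243 = 379 → 255
B: 133+211 = 344 → 255
= RGB(255, 255, 255)


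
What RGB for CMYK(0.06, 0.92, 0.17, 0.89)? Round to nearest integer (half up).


R = 255 × (1-C) × (1-K) = 255 × 0.94 × 0.11 = 26.367 → 26
G = 255 × (1-M) × (1-K) = 255 × 0.08 × 0.11 = 2.244 → 2
B = 255 × (1-Y) × (1-K) = 255 × 0.83 × 0.11 = 23.2815 → 23
= RGB(26, 2, 23)


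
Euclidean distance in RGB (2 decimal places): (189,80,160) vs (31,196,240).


d = √[(R₁-R₂)² + (G₁-G₂)² + (B₁-B₂)²]
d = √[(189-31)² + (80-196)² + (160-240)²]
d = √[24964 + 13456 + 6400]
d = √44820
d ≈ 211.71


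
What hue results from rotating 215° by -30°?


New hue = (H + rotation) mod 360
New hue = (215 -30) mod 360
= 185 mod 360
= 185°


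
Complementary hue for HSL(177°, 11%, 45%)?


Complement = opposite side of color wheel = hue + 180°
H' = (177 + 180) mod 360 = 357°
S and L unchanged.
= HSL(357°, 11%, 45%)


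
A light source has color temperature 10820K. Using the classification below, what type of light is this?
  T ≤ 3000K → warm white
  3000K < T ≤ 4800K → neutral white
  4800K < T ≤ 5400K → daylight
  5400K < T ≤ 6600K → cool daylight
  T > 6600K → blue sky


Temperature: 10820K
10820K > 6600K → blue sky
Classification: blue sky


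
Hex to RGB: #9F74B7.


9F → 159 (R)
74 → 116 (G)
B7 → 183 (B)
= RGB(159, 116, 183)


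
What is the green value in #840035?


Color: #840035
R = 84 = 132
G = 00 = 0
B = 35 = 53
Green = 0


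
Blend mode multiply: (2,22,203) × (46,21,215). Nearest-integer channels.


Multiply: C = A×B/255, rounded to nearest integer
R: 2×46/255 = 92/255 ≈ 0.361 → 0
G: 22×21/255 = 462/255 ≈ 1.812 → 2
B: 203×215/255 = 43645/255 ≈ 171.157 → 171
= RGB(0, 2, 171)


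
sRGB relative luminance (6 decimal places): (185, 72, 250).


Linearize each channel (sRGB transfer function): c = v/255; c_lin = c/12.92 if c ≤ 0.04045, else ((c+0.055)/1.055)^2.4
  R: 185/255 ≈ 0.725490 > 0.04045 → ((0.725490+0.055)/1.055)^2.4 ≈ 0.485150
  G: 72/255 ≈ 0.282353 > 0.04045 → ((0.282353+0.055)/1.055)^2.4 ≈ 0.064803
  B: 250/255 ≈ 0.980392 > 0.04045 → ((0.980392+0.055)/1.055)^2.4 ≈ 0.955973
R_lin = 0.485150, G_lin = 0.064803, B_lin = 0.955973
L = 0.2126×R + 0.7152×G + 0.0722×B
L = 0.2126×0.485150 + 0.7152×0.064803 + 0.0722×0.955973
L ≈ 0.218511


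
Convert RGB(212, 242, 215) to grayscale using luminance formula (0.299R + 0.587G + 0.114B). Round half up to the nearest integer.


Gray = 0.299×R + 0.587×G + 0.114×B
Gray = 0.299×212 + 0.587×242 + 0.114×215
Gray = 63.388 + 142.054 + 24.510
Gray = 229.952 → round half up → 230
Gray = 230


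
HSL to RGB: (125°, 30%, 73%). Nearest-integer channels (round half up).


H=125°, S=0.30, L=0.73
C = (1-|2L-1|)×S = (1-|0.46|)×0.30 = 0.162
H' = H/60 = 125/60 ≈ 2.0833; X = C×(1-|H' mod 2 - 1|) = 0.0135
m = L - C/2 = 0.73 - 0.081 = 0.649
Sector ⌊H'⌋ = 2 → (R',G',B') = (0.0, 0.162, 0.0135)
RGB = ((R'+m)×255, (G'+m)×255, (B'+m)×255) = (165.495, 206.805, 168.9375)
Round half up → RGB(165, 207, 169)


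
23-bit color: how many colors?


Colors = 2^bits = 2^23
= 8,388,608 colors


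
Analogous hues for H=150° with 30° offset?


Base hue: 150°
Left analog: (150 - 30) mod 360 = 120°
Right analog: (150 + 30) mod 360 = 180°
Analogous hues = 120° and 180°


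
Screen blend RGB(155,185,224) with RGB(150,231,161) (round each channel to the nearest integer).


Screen: C = 255 - (255-A)×(255-B)/255, rounded to nearest integer
R: 255 - (255-155)×(255-150)/255 = 255 - 10500/255 ≈ 255 - 41.176 = 213.824 → 214
G: 255 - (255-185)×(255-231)/255 = 255 - 1680/255 ≈ 255 - 6.588 = 248.412 → 248
B: 255 - (255-224)×(255-161)/255 = 255 - 2914/255 ≈ 255 - 11.427 = 243.573 → 244
= RGB(214, 248, 244)
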